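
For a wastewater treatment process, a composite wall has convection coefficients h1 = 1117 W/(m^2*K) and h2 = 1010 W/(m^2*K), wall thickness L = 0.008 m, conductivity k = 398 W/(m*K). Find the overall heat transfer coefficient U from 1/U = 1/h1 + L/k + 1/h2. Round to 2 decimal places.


1/U = 1/h1 + L/k + 1/h2
1/U = 1/1117 + 0.008/398 + 1/1010
1/U = 0.0008952551 + 2.01005e-05 + 0.000990099
1/U = 0.0019054546
U = 524.81 W/(m^2*K)


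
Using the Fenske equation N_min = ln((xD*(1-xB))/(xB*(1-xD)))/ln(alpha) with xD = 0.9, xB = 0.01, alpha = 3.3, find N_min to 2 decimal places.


N_min = ln((xD*(1-xB))/(xB*(1-xD))) / ln(alpha)
Numerator inside ln: 0.891 / 0.001 = 891.0
ln(891.0) = 6.792344
ln(alpha) = ln(3.3) = 1.193922
N_min = 6.792344 / 1.193922 = 5.69


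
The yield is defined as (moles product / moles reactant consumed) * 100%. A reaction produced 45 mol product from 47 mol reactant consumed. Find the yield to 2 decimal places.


Yield = (moles product / moles consumed) * 100%
Yield = (45 / 47) * 100
Yield = 0.9574 * 100
Yield = 95.74%


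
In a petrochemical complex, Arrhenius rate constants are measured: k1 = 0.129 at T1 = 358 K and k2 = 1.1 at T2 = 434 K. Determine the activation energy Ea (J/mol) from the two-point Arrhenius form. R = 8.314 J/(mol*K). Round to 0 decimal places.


Ea = R * ln(k2/k1) / (1/T1 - 1/T2)
ln(k2/k1) = ln(1.1/0.129) = 2.1432531
1/T1 - 1/T2 = 1/358 - 1/434 = 0.000489148624
Ea = 8.314 * 2.1432531 / 0.000489148624
Ea = 36429 J/mol


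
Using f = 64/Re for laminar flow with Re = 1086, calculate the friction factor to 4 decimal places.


f = 64 / Re
f = 64 / 1086
f = 0.0589


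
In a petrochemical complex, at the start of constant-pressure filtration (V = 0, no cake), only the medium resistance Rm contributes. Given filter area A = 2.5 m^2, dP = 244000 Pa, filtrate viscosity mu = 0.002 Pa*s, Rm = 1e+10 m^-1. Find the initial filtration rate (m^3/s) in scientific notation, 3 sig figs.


rate = A * dP / (mu * Rm)
rate = 2.5 * 244000 / (0.002 * 1e+10)
rate = 610000.0 / 2.000e+07
rate = 3.05e-02 m^3/s


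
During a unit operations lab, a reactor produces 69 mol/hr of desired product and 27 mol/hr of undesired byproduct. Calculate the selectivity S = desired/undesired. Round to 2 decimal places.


S = desired product rate / undesired product rate
S = 69 / 27
S = 2.56


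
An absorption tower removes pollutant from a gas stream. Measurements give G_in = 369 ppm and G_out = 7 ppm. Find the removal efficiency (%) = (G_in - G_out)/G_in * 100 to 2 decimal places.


Efficiency = (G_in - G_out) / G_in * 100%
Efficiency = (369 - 7) / 369 * 100
Efficiency = 362 / 369 * 100
Efficiency = 98.10%


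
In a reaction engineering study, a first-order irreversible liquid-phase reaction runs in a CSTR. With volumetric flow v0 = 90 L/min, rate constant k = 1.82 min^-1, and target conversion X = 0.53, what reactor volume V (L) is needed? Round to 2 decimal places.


V = v0 * X / (k * (1 - X))
V = 90 * 0.53 / (1.82 * (1 - 0.53))
V = 47.7 / (1.82 * 0.47)
V = 47.7 / 0.8554
V = 55.76 L


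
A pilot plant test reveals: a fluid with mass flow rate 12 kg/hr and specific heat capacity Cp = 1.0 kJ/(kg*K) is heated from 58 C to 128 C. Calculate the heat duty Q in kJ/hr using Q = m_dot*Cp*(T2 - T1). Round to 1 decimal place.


Q = m_dot * Cp * (T2 - T1)
Q = 12 * 1.0 * (128 - 58)
Q = 12 * 1.0 * 70
Q = 840.0 kJ/hr


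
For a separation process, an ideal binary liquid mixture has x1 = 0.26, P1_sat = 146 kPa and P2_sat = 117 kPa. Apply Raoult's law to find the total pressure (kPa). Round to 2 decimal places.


P = x1*P1_sat + x2*P2_sat
x2 = 1 - x1 = 1 - 0.26 = 0.74
P = 0.26*146 + 0.74*117
P = 37.96 + 86.58
P = 124.54 kPa


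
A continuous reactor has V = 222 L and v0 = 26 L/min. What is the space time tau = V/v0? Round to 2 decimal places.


tau = V / v0
tau = 222 / 26
tau = 8.54 min


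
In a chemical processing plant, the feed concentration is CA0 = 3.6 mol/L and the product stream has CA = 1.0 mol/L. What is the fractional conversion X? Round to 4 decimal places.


X = (CA0 - CA) / CA0
X = (3.6 - 1.0) / 3.6
X = 2.6 / 3.6
X = 0.7222


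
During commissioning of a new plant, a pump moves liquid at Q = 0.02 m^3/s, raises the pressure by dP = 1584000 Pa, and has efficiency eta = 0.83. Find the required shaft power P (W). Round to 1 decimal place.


P = Q * dP / eta
P = 0.02 * 1584000 / 0.83
P = 31680.0 / 0.83
P = 38168.7 W


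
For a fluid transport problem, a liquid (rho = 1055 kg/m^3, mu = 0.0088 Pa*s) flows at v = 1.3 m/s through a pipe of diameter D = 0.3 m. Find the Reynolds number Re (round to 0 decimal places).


Re = rho * v * D / mu
Re = 1055 * 1.3 * 0.3 / 0.0088
Re = 411.45 / 0.0088
Re = 46756


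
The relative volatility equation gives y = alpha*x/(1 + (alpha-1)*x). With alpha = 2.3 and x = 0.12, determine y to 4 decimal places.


y = alpha*x / (1 + (alpha-1)*x)
y = 2.3*0.12 / (1 + (2.3-1)*0.12)
y = 0.276 / (1 + 0.156)
y = 0.276 / 1.156
y = 0.2388


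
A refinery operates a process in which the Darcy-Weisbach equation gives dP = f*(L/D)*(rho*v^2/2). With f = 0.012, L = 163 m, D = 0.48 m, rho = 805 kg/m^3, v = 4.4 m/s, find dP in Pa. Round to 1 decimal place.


dP = f * (L/D) * (rho*v^2/2)
dP = 0.012 * (163/0.48) * (805*4.4^2/2)
L/D = 339.58333333
rho*v^2/2 = 805*19.36/2 = 7792.4
dP = 0.012 * 339.58333333 * 7792.4
dP = 31754.0 Pa


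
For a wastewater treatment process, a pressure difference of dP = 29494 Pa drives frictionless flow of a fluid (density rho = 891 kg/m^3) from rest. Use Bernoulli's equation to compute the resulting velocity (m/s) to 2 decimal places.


v = sqrt(2*dP/rho)
v = sqrt(2*29494/891)
v = sqrt(66.204265)
v = 8.14 m/s


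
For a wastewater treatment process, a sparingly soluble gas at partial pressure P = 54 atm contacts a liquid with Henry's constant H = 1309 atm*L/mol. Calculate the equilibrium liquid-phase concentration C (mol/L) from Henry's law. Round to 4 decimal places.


C = P / H
C = 54 / 1309
C = 0.0413 mol/L


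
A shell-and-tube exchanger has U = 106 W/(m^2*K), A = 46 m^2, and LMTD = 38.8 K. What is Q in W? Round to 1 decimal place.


Q = U * A * LMTD
Q = 106 * 46 * 38.8
Q = 189188.8 W


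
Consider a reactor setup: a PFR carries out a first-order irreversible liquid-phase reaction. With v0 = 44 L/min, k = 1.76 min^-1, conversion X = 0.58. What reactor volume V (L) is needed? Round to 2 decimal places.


V = (v0/k) * ln(1/(1-X))
V = (44/1.76) * ln(1/(1-0.58))
V = 25.0 * ln(2.380952)
V = 25.0 * 0.8675
V = 21.69 L


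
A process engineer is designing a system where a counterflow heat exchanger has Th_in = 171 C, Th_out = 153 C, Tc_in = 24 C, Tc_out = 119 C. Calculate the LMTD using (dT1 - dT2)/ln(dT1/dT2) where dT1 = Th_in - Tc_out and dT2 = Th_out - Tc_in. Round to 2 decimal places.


dT1 = Th_in - Tc_out = 171 - 119 = 52
dT2 = Th_out - Tc_in = 153 - 24 = 129
LMTD = (dT1 - dT2) / ln(dT1/dT2)
LMTD = (52 - 129) / ln(52/129)
LMTD = 84.75 K


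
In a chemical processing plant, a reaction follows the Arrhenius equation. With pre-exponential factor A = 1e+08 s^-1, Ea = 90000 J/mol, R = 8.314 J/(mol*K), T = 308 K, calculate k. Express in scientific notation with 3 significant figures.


k = A * exp(-Ea/(R*T))
k = 1e+08 * exp(-90000 / (8.314 * 308))
k = 1e+08 * exp(-35.146475)
k = 5.45e-08


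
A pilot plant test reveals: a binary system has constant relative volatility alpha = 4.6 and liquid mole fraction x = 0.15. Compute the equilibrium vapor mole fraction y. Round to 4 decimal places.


y = alpha*x / (1 + (alpha-1)*x)
y = 4.6*0.15 / (1 + (4.6-1)*0.15)
y = 0.69 / (1 + 0.54)
y = 0.69 / 1.54
y = 0.4481


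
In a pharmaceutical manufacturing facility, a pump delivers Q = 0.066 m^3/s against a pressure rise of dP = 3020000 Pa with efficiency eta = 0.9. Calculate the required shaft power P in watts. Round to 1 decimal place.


P = Q * dP / eta
P = 0.066 * 3020000 / 0.9
P = 199320.0 / 0.9
P = 221466.7 W


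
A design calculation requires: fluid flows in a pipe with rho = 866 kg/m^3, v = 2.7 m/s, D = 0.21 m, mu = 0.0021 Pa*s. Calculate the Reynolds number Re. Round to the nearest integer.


Re = rho * v * D / mu
Re = 866 * 2.7 * 0.21 / 0.0021
Re = 491.022 / 0.0021
Re = 233820


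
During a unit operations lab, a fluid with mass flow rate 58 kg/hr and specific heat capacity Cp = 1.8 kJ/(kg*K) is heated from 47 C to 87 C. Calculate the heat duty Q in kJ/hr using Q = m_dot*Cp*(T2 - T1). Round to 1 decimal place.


Q = m_dot * Cp * (T2 - T1)
Q = 58 * 1.8 * (87 - 47)
Q = 58 * 1.8 * 40
Q = 4176.0 kJ/hr


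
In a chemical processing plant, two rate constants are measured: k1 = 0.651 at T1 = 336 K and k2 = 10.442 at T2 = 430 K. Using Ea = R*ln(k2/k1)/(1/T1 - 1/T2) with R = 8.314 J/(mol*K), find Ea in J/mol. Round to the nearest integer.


Ea = R * ln(k2/k1) / (1/T1 - 1/T2)
ln(k2/k1) = ln(10.442/0.651) = 2.7750818
1/T1 - 1/T2 = 1/336 - 1/430 = 0.000650609081
Ea = 8.314 * 2.7750818 / 0.000650609081
Ea = 35462 J/mol


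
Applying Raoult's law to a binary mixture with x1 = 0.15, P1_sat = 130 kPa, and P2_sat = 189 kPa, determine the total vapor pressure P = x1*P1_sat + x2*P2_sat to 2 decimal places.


P = x1*P1_sat + x2*P2_sat
x2 = 1 - x1 = 1 - 0.15 = 0.85
P = 0.15*130 + 0.85*189
P = 19.5 + 160.65
P = 180.15 kPa


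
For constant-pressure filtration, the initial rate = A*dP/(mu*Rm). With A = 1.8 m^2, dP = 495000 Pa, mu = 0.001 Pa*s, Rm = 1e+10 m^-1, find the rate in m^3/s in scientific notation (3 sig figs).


rate = A * dP / (mu * Rm)
rate = 1.8 * 495000 / (0.001 * 1e+10)
rate = 891000.0 / 1.000e+07
rate = 8.91e-02 m^3/s


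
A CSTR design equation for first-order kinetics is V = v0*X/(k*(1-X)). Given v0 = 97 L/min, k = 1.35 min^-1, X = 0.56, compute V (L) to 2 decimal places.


V = v0 * X / (k * (1 - X))
V = 97 * 0.56 / (1.35 * (1 - 0.56))
V = 54.32 / (1.35 * 0.44)
V = 54.32 / 0.594
V = 91.45 L


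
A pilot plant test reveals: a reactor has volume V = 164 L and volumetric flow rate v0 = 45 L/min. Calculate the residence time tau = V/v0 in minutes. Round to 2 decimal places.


tau = V / v0
tau = 164 / 45
tau = 3.64 min


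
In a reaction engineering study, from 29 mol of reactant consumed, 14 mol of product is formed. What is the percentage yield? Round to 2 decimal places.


Yield = (moles product / moles consumed) * 100%
Yield = (14 / 29) * 100
Yield = 0.4828 * 100
Yield = 48.28%


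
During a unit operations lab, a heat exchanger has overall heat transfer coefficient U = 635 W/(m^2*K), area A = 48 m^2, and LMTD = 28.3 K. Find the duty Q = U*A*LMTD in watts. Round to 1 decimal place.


Q = U * A * LMTD
Q = 635 * 48 * 28.3
Q = 862584.0 W


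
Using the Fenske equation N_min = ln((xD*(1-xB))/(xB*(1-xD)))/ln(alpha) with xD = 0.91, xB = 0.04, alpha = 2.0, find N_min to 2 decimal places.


N_min = ln((xD*(1-xB))/(xB*(1-xD))) / ln(alpha)
Numerator inside ln: 0.8736 / 0.0036 = 242.666667
ln(242.666667) = 5.491689
ln(alpha) = ln(2.0) = 0.693147
N_min = 5.491689 / 0.693147 = 7.92


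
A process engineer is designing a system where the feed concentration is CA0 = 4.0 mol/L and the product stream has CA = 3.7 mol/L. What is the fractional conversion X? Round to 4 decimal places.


X = (CA0 - CA) / CA0
X = (4.0 - 3.7) / 4.0
X = 0.3 / 4.0
X = 0.0750


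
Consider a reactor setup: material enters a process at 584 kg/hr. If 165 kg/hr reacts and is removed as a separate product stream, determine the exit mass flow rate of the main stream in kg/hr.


Steady-state mass balance on the main outlet: F_out = F_in - F_removed
F_out = 584 - 165
F_out = 419 kg/hr


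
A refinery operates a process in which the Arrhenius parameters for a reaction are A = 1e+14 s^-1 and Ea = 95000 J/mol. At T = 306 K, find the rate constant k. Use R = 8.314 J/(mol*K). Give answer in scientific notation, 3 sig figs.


k = A * exp(-Ea/(R*T))
k = 1e+14 * exp(-95000 / (8.314 * 306))
k = 1e+14 * exp(-37.341534)
k = 6.06e-03


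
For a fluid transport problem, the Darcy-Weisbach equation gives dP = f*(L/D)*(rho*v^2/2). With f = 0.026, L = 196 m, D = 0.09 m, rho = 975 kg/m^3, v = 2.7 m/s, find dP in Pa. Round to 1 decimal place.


dP = f * (L/D) * (rho*v^2/2)
dP = 0.026 * (196/0.09) * (975*2.7^2/2)
L/D = 2177.77777778
rho*v^2/2 = 975*7.29/2 = 3553.875
dP = 0.026 * 2177.77777778 * 3553.875
dP = 201228.3 Pa


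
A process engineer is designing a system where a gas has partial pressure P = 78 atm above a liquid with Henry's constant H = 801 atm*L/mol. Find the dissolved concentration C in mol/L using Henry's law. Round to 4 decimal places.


C = P / H
C = 78 / 801
C = 0.0974 mol/L


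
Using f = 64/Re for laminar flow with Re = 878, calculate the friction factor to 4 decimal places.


f = 64 / Re
f = 64 / 878
f = 0.0729


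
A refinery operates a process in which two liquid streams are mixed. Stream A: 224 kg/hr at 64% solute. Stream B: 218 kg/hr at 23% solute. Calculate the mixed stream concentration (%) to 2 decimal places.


Mass balance on solute: F1*x1 + F2*x2 = F3*x3
F3 = F1 + F2 = 224 + 218 = 442 kg/hr
x3 = (F1*x1 + F2*x2)/F3
x3 = (224*0.64 + 218*0.23) / 442
x3 = 43.78%


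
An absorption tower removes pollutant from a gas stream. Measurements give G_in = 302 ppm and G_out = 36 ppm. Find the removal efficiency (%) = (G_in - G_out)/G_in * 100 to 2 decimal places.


Efficiency = (G_in - G_out) / G_in * 100%
Efficiency = (302 - 36) / 302 * 100
Efficiency = 266 / 302 * 100
Efficiency = 88.08%


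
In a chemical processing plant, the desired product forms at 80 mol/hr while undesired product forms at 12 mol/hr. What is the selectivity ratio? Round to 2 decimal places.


S = desired product rate / undesired product rate
S = 80 / 12
S = 6.67


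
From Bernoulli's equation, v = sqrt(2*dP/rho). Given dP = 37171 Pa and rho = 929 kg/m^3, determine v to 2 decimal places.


v = sqrt(2*dP/rho)
v = sqrt(2*37171/929)
v = sqrt(80.023681)
v = 8.95 m/s


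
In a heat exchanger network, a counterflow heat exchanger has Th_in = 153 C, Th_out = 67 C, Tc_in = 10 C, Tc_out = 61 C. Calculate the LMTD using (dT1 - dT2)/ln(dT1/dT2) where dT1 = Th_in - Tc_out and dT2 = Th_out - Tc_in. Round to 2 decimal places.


dT1 = Th_in - Tc_out = 153 - 61 = 92
dT2 = Th_out - Tc_in = 67 - 10 = 57
LMTD = (dT1 - dT2) / ln(dT1/dT2)
LMTD = (92 - 57) / ln(92/57)
LMTD = 73.11 K


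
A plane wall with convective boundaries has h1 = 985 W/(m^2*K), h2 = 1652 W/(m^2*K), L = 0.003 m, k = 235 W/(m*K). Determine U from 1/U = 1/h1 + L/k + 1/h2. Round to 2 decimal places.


1/U = 1/h1 + L/k + 1/h2
1/U = 1/985 + 0.003/235 + 1/1652
1/U = 0.0010152284 + 1.2766e-05 + 0.0006053269
1/U = 0.0016333213
U = 612.25 W/(m^2*K)


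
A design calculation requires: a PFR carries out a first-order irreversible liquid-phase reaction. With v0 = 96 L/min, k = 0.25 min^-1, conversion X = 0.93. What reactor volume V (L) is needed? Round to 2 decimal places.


V = (v0/k) * ln(1/(1-X))
V = (96/0.25) * ln(1/(1-0.93))
V = 384.0 * ln(14.285714)
V = 384.0 * 2.65926
V = 1021.16 L


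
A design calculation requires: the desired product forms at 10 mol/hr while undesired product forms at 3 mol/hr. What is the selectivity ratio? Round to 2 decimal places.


S = desired product rate / undesired product rate
S = 10 / 3
S = 3.33


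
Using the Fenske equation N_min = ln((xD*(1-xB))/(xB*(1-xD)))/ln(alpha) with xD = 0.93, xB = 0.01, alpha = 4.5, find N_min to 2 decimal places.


N_min = ln((xD*(1-xB))/(xB*(1-xD))) / ln(alpha)
Numerator inside ln: 0.9207 / 0.0007 = 1315.285714
ln(1315.285714) = 7.181809
ln(alpha) = ln(4.5) = 1.504077
N_min = 7.181809 / 1.504077 = 4.77


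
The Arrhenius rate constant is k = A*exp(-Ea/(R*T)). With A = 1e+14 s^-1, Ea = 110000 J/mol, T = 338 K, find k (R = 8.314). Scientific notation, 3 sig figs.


k = A * exp(-Ea/(R*T))
k = 1e+14 * exp(-110000 / (8.314 * 338))
k = 1e+14 * exp(-39.144069)
k = 1.00e-03


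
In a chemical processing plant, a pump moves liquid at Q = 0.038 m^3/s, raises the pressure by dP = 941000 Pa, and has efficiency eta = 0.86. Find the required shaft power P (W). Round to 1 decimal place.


P = Q * dP / eta
P = 0.038 * 941000 / 0.86
P = 35758.0 / 0.86
P = 41579.1 W


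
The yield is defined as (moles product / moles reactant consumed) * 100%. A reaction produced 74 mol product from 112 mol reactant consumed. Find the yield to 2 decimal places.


Yield = (moles product / moles consumed) * 100%
Yield = (74 / 112) * 100
Yield = 0.6607 * 100
Yield = 66.07%


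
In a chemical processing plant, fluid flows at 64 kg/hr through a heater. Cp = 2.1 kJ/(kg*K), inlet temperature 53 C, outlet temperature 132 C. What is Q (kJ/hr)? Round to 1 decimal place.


Q = m_dot * Cp * (T2 - T1)
Q = 64 * 2.1 * (132 - 53)
Q = 64 * 2.1 * 79
Q = 10617.6 kJ/hr


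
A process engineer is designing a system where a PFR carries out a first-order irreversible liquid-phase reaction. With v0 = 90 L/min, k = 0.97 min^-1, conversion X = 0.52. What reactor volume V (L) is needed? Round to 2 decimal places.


V = (v0/k) * ln(1/(1-X))
V = (90/0.97) * ln(1/(1-0.52))
V = 92.783505 * ln(2.083333)
V = 92.783505 * 0.733969
V = 68.10 L


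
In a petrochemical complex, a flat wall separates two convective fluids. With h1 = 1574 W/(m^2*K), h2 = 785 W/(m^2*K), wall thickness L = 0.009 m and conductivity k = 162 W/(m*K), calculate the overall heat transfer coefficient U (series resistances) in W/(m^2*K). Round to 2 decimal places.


1/U = 1/h1 + L/k + 1/h2
1/U = 1/1574 + 0.009/162 + 1/785
1/U = 0.000635324 + 5.55556e-05 + 0.0012738854
1/U = 0.001964765
U = 508.97 W/(m^2*K)


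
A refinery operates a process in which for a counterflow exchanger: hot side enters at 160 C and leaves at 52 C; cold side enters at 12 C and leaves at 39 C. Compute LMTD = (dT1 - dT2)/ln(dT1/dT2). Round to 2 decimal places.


dT1 = Th_in - Tc_out = 160 - 39 = 121
dT2 = Th_out - Tc_in = 52 - 12 = 40
LMTD = (dT1 - dT2) / ln(dT1/dT2)
LMTD = (121 - 40) / ln(121/40)
LMTD = 73.18 K


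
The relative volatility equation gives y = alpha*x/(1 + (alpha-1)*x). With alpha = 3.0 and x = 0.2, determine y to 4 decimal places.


y = alpha*x / (1 + (alpha-1)*x)
y = 3.0*0.2 / (1 + (3.0-1)*0.2)
y = 0.6 / (1 + 0.4)
y = 0.6 / 1.4
y = 0.4286


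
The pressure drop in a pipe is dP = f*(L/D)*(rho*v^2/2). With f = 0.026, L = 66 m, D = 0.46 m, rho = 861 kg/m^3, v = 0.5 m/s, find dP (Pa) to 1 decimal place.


dP = f * (L/D) * (rho*v^2/2)
dP = 0.026 * (66/0.46) * (861*0.5^2/2)
L/D = 143.47826087
rho*v^2/2 = 861*0.25/2 = 107.625
dP = 0.026 * 143.47826087 * 107.625
dP = 401.5 Pa


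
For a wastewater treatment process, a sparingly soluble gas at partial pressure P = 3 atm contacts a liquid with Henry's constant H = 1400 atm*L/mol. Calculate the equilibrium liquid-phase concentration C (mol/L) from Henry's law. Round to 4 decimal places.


C = P / H
C = 3 / 1400
C = 0.0021 mol/L


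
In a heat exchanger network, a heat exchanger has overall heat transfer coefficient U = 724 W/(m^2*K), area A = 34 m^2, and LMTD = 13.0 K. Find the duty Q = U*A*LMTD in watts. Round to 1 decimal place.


Q = U * A * LMTD
Q = 724 * 34 * 13.0
Q = 320008.0 W


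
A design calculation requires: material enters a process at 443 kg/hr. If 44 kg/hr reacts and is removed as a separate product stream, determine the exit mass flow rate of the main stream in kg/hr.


Steady-state mass balance on the main outlet: F_out = F_in - F_removed
F_out = 443 - 44
F_out = 399 kg/hr


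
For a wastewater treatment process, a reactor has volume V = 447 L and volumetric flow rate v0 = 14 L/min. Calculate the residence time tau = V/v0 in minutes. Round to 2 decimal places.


tau = V / v0
tau = 447 / 14
tau = 31.93 min


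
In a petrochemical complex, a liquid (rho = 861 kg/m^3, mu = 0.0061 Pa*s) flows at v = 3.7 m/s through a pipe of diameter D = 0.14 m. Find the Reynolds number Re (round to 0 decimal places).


Re = rho * v * D / mu
Re = 861 * 3.7 * 0.14 / 0.0061
Re = 445.998 / 0.0061
Re = 73114


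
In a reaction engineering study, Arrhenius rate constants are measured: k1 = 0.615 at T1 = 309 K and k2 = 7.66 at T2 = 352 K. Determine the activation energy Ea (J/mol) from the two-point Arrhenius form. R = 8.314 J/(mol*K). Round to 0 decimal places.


Ea = R * ln(k2/k1) / (1/T1 - 1/T2)
ln(k2/k1) = ln(7.66/0.615) = 2.522145
1/T1 - 1/T2 = 1/309 - 1/352 = 0.000395336864
Ea = 8.314 * 2.522145 / 0.000395336864
Ea = 53041 J/mol


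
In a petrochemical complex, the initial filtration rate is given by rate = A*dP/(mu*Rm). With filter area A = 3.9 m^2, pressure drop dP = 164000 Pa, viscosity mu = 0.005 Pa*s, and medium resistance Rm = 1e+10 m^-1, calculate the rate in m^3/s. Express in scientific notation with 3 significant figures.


rate = A * dP / (mu * Rm)
rate = 3.9 * 164000 / (0.005 * 1e+10)
rate = 639600.0 / 5.000e+07
rate = 1.28e-02 m^3/s


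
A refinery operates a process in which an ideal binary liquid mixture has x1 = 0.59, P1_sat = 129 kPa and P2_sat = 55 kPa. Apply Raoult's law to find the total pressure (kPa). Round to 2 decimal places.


P = x1*P1_sat + x2*P2_sat
x2 = 1 - x1 = 1 - 0.59 = 0.41
P = 0.59*129 + 0.41*55
P = 76.11 + 22.55
P = 98.66 kPa


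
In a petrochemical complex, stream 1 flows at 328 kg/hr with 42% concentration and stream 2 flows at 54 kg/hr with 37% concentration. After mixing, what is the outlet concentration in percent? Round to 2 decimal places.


Mass balance on solute: F1*x1 + F2*x2 = F3*x3
F3 = F1 + F2 = 328 + 54 = 382 kg/hr
x3 = (F1*x1 + F2*x2)/F3
x3 = (328*0.42 + 54*0.37) / 382
x3 = 41.29%


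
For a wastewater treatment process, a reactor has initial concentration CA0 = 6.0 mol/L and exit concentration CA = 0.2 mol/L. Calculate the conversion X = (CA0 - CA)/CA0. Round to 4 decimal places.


X = (CA0 - CA) / CA0
X = (6.0 - 0.2) / 6.0
X = 5.8 / 6.0
X = 0.9667


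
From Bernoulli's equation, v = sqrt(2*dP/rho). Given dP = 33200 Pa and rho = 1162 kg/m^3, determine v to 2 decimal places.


v = sqrt(2*dP/rho)
v = sqrt(2*33200/1162)
v = sqrt(57.142857)
v = 7.56 m/s


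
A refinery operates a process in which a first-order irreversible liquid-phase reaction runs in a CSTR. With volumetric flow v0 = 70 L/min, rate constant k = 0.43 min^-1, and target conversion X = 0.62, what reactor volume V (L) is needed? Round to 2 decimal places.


V = v0 * X / (k * (1 - X))
V = 70 * 0.62 / (0.43 * (1 - 0.62))
V = 43.4 / (0.43 * 0.38)
V = 43.4 / 0.1634
V = 265.61 L


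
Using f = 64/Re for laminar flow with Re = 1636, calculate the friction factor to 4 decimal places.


f = 64 / Re
f = 64 / 1636
f = 0.0391


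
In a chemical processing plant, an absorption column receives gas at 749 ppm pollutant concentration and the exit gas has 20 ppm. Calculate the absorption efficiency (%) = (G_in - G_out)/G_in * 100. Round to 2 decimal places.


Efficiency = (G_in - G_out) / G_in * 100%
Efficiency = (749 - 20) / 749 * 100
Efficiency = 729 / 749 * 100
Efficiency = 97.33%


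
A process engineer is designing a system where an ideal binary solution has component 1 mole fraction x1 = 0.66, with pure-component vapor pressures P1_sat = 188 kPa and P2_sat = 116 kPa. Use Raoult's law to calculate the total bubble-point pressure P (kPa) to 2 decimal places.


P = x1*P1_sat + x2*P2_sat
x2 = 1 - x1 = 1 - 0.66 = 0.34
P = 0.66*188 + 0.34*116
P = 124.08 + 39.44
P = 163.52 kPa


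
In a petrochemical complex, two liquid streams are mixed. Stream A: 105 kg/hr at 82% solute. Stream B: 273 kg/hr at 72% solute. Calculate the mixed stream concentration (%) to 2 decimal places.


Mass balance on solute: F1*x1 + F2*x2 = F3*x3
F3 = F1 + F2 = 105 + 273 = 378 kg/hr
x3 = (F1*x1 + F2*x2)/F3
x3 = (105*0.82 + 273*0.72) / 378
x3 = 74.78%


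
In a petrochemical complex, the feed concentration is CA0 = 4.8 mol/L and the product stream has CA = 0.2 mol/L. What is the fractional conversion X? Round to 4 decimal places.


X = (CA0 - CA) / CA0
X = (4.8 - 0.2) / 4.8
X = 4.6 / 4.8
X = 0.9583


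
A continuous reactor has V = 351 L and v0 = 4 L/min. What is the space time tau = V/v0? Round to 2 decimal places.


tau = V / v0
tau = 351 / 4
tau = 87.75 min


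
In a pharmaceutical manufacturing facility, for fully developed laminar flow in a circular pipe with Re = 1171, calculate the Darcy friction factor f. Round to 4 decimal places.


f = 64 / Re
f = 64 / 1171
f = 0.0547


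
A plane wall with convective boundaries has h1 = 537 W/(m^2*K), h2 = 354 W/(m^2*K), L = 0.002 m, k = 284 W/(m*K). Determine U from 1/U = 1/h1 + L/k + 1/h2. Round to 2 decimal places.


1/U = 1/h1 + L/k + 1/h2
1/U = 1/537 + 0.002/284 + 1/354
1/U = 0.0018621974 + 7.0423e-06 + 0.0028248588
1/U = 0.0046940985
U = 213.03 W/(m^2*K)


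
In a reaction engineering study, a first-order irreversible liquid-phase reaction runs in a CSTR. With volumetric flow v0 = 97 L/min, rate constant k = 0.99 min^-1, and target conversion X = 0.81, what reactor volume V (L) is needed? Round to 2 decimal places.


V = v0 * X / (k * (1 - X))
V = 97 * 0.81 / (0.99 * (1 - 0.81))
V = 78.57 / (0.99 * 0.19)
V = 78.57 / 0.1881
V = 417.70 L


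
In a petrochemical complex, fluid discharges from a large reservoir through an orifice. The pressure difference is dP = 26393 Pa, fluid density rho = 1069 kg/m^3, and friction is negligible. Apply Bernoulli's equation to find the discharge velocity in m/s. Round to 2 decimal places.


v = sqrt(2*dP/rho)
v = sqrt(2*26393/1069)
v = sqrt(49.378859)
v = 7.03 m/s


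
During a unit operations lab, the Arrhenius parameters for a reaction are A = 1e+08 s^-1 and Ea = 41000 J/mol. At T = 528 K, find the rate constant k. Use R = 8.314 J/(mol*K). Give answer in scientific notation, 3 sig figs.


k = A * exp(-Ea/(R*T))
k = 1e+08 * exp(-41000 / (8.314 * 528))
k = 1e+08 * exp(-9.33985)
k = 8.79e+03


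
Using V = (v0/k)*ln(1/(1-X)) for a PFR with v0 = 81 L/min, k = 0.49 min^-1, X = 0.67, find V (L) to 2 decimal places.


V = (v0/k) * ln(1/(1-X))
V = (81/0.49) * ln(1/(1-0.67))
V = 165.306122 * ln(3.030303)
V = 165.306122 * 1.108663
V = 183.27 L


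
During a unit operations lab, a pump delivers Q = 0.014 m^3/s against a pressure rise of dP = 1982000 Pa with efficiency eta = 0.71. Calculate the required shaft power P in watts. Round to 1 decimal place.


P = Q * dP / eta
P = 0.014 * 1982000 / 0.71
P = 27748.0 / 0.71
P = 39081.7 W


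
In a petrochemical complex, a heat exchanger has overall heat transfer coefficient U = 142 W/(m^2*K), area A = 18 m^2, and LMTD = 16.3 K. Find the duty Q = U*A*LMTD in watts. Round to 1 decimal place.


Q = U * A * LMTD
Q = 142 * 18 * 16.3
Q = 41662.8 W


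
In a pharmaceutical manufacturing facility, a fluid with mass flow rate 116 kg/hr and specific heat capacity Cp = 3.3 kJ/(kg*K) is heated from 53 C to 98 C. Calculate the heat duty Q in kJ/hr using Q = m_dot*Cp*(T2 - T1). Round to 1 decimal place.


Q = m_dot * Cp * (T2 - T1)
Q = 116 * 3.3 * (98 - 53)
Q = 116 * 3.3 * 45
Q = 17226.0 kJ/hr


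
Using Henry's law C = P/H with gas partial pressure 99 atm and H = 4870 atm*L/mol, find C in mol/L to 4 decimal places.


C = P / H
C = 99 / 4870
C = 0.0203 mol/L


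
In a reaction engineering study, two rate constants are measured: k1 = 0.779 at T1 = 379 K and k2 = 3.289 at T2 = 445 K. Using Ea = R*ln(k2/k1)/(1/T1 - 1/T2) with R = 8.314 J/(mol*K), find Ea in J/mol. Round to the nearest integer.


Ea = R * ln(k2/k1) / (1/T1 - 1/T2)
ln(k2/k1) = ln(3.289/0.779) = 1.4403278
1/T1 - 1/T2 = 1/379 - 1/445 = 0.000391331416
Ea = 8.314 * 1.4403278 / 0.000391331416
Ea = 30600 J/mol


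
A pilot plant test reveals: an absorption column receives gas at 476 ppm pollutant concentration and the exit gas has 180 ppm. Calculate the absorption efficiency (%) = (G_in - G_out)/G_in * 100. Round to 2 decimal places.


Efficiency = (G_in - G_out) / G_in * 100%
Efficiency = (476 - 180) / 476 * 100
Efficiency = 296 / 476 * 100
Efficiency = 62.18%


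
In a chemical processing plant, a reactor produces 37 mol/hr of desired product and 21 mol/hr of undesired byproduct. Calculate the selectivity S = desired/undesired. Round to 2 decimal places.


S = desired product rate / undesired product rate
S = 37 / 21
S = 1.76


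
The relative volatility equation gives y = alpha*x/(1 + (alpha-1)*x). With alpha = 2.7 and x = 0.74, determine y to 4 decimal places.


y = alpha*x / (1 + (alpha-1)*x)
y = 2.7*0.74 / (1 + (2.7-1)*0.74)
y = 1.998 / (1 + 1.258)
y = 1.998 / 2.258
y = 0.8849


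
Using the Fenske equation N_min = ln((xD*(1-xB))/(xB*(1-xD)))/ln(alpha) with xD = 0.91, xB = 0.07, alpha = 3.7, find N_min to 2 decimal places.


N_min = ln((xD*(1-xB))/(xB*(1-xD))) / ln(alpha)
Numerator inside ln: 0.8463 / 0.0063 = 134.333333
ln(134.333333) = 4.900324
ln(alpha) = ln(3.7) = 1.308333
N_min = 4.900324 / 1.308333 = 3.75


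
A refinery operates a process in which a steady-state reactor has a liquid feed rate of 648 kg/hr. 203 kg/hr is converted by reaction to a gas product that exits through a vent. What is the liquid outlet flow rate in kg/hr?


Steady-state mass balance on the main outlet: F_out = F_in - F_removed
F_out = 648 - 203
F_out = 445 kg/hr


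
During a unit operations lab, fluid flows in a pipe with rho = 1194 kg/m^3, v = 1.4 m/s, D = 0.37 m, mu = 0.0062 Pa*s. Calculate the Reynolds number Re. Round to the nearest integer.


Re = rho * v * D / mu
Re = 1194 * 1.4 * 0.37 / 0.0062
Re = 618.492 / 0.0062
Re = 99757


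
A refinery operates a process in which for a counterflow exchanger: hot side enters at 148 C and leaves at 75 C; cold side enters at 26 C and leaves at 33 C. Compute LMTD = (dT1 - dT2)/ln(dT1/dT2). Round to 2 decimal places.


dT1 = Th_in - Tc_out = 148 - 33 = 115
dT2 = Th_out - Tc_in = 75 - 26 = 49
LMTD = (dT1 - dT2) / ln(dT1/dT2)
LMTD = (115 - 49) / ln(115/49)
LMTD = 77.36 K


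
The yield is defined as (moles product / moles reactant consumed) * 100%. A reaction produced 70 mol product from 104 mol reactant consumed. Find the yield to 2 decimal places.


Yield = (moles product / moles consumed) * 100%
Yield = (70 / 104) * 100
Yield = 0.6731 * 100
Yield = 67.31%


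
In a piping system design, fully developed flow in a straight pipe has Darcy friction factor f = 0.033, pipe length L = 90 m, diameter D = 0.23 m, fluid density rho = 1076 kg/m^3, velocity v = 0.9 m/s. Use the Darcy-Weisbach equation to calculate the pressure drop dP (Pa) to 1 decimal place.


dP = f * (L/D) * (rho*v^2/2)
dP = 0.033 * (90/0.23) * (1076*0.9^2/2)
L/D = 391.30434783
rho*v^2/2 = 1076*0.81/2 = 435.78
dP = 0.033 * 391.30434783 * 435.78
dP = 5627.2 Pa


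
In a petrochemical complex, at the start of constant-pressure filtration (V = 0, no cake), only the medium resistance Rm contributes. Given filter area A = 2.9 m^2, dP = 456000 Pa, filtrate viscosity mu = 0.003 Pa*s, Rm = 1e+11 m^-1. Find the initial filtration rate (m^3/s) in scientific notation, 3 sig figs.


rate = A * dP / (mu * Rm)
rate = 2.9 * 456000 / (0.003 * 1e+11)
rate = 1322400.0 / 3.000e+08
rate = 4.41e-03 m^3/s


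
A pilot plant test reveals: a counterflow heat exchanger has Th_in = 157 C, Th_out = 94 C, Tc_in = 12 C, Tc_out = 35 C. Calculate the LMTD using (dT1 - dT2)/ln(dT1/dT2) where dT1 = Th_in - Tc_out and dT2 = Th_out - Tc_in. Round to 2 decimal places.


dT1 = Th_in - Tc_out = 157 - 35 = 122
dT2 = Th_out - Tc_in = 94 - 12 = 82
LMTD = (dT1 - dT2) / ln(dT1/dT2)
LMTD = (122 - 82) / ln(122/82)
LMTD = 100.68 K


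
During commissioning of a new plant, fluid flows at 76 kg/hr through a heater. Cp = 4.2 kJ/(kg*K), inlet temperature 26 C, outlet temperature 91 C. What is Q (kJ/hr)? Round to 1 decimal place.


Q = m_dot * Cp * (T2 - T1)
Q = 76 * 4.2 * (91 - 26)
Q = 76 * 4.2 * 65
Q = 20748.0 kJ/hr


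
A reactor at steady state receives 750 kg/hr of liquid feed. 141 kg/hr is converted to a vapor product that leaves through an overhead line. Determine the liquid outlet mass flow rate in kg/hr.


Steady-state mass balance on the main outlet: F_out = F_in - F_removed
F_out = 750 - 141
F_out = 609 kg/hr


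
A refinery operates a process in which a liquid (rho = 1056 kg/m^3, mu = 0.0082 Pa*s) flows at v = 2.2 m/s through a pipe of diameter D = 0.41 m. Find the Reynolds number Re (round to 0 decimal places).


Re = rho * v * D / mu
Re = 1056 * 2.2 * 0.41 / 0.0082
Re = 952.512 / 0.0082
Re = 116160


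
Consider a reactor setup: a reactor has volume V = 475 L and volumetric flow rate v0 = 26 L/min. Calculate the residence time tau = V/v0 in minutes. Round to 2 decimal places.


tau = V / v0
tau = 475 / 26
tau = 18.27 min


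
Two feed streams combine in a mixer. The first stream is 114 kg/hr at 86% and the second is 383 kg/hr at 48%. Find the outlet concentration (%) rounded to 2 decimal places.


Mass balance on solute: F1*x1 + F2*x2 = F3*x3
F3 = F1 + F2 = 114 + 383 = 497 kg/hr
x3 = (F1*x1 + F2*x2)/F3
x3 = (114*0.86 + 383*0.48) / 497
x3 = 56.72%


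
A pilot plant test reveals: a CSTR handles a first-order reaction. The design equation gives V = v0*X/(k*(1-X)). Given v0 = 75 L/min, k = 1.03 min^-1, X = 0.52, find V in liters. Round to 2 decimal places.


V = v0 * X / (k * (1 - X))
V = 75 * 0.52 / (1.03 * (1 - 0.52))
V = 39.0 / (1.03 * 0.48)
V = 39.0 / 0.4944
V = 78.88 L


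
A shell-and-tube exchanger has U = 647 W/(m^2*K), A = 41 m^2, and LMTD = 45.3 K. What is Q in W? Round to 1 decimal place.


Q = U * A * LMTD
Q = 647 * 41 * 45.3
Q = 1201673.1 W


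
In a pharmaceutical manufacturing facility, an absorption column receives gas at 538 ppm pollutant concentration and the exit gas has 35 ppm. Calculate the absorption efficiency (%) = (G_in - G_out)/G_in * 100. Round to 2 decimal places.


Efficiency = (G_in - G_out) / G_in * 100%
Efficiency = (538 - 35) / 538 * 100
Efficiency = 503 / 538 * 100
Efficiency = 93.49%


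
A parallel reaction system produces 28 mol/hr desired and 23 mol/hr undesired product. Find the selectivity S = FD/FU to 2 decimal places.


S = desired product rate / undesired product rate
S = 28 / 23
S = 1.22


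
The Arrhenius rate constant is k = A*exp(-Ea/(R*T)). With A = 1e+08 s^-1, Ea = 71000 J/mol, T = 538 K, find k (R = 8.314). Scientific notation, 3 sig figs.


k = A * exp(-Ea/(R*T))
k = 1e+08 * exp(-71000 / (8.314 * 538))
k = 1e+08 * exp(-15.873257)
k = 1.28e+01


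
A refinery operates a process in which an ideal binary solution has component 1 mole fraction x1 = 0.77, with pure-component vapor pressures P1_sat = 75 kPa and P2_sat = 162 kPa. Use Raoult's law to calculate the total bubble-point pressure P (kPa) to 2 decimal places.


P = x1*P1_sat + x2*P2_sat
x2 = 1 - x1 = 1 - 0.77 = 0.23
P = 0.77*75 + 0.23*162
P = 57.75 + 37.26
P = 95.01 kPa


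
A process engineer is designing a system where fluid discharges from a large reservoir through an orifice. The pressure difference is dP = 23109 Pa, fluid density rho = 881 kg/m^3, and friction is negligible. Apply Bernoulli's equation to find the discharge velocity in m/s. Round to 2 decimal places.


v = sqrt(2*dP/rho)
v = sqrt(2*23109/881)
v = sqrt(52.46084)
v = 7.24 m/s


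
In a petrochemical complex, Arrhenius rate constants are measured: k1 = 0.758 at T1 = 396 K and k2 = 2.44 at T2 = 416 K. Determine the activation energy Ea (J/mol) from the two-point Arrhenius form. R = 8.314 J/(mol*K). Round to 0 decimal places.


Ea = R * ln(k2/k1) / (1/T1 - 1/T2)
ln(k2/k1) = ln(2.44/0.758) = 1.1690699
1/T1 - 1/T2 = 1/396 - 1/416 = 0.000121406371
Ea = 8.314 * 1.1690699 / 0.000121406371
Ea = 80059 J/mol


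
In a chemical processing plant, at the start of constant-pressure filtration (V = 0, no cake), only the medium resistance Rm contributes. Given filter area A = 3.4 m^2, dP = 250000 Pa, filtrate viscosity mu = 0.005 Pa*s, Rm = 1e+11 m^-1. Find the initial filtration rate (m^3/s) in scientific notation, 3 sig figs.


rate = A * dP / (mu * Rm)
rate = 3.4 * 250000 / (0.005 * 1e+11)
rate = 850000.0 / 5.000e+08
rate = 1.70e-03 m^3/s


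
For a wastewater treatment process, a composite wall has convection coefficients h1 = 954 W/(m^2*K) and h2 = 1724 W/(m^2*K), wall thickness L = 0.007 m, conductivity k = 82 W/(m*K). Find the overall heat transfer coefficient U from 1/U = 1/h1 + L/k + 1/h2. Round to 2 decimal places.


1/U = 1/h1 + L/k + 1/h2
1/U = 1/954 + 0.007/82 + 1/1724
1/U = 0.001048218 + 8.53659e-05 + 0.0005800464
1/U = 0.0017136303
U = 583.56 W/(m^2*K)


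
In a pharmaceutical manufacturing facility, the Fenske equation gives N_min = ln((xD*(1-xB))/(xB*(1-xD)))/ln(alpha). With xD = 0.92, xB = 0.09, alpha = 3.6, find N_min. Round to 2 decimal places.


N_min = ln((xD*(1-xB))/(xB*(1-xD))) / ln(alpha)
Numerator inside ln: 0.8372 / 0.0072 = 116.277778
ln(116.277778) = 4.755982
ln(alpha) = ln(3.6) = 1.280934
N_min = 4.755982 / 1.280934 = 3.71


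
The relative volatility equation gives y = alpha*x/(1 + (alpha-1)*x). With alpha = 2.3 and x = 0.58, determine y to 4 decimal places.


y = alpha*x / (1 + (alpha-1)*x)
y = 2.3*0.58 / (1 + (2.3-1)*0.58)
y = 1.334 / (1 + 0.754)
y = 1.334 / 1.754
y = 0.7605


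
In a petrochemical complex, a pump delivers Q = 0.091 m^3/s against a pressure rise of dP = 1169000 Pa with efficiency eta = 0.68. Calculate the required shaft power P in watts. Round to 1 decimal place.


P = Q * dP / eta
P = 0.091 * 1169000 / 0.68
P = 106379.0 / 0.68
P = 156439.7 W


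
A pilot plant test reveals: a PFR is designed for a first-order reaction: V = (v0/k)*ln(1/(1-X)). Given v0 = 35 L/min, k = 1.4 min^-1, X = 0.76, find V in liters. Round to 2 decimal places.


V = (v0/k) * ln(1/(1-X))
V = (35/1.4) * ln(1/(1-0.76))
V = 25.0 * ln(4.166667)
V = 25.0 * 1.427116
V = 35.68 L


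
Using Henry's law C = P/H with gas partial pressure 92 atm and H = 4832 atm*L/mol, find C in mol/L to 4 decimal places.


C = P / H
C = 92 / 4832
C = 0.0190 mol/L


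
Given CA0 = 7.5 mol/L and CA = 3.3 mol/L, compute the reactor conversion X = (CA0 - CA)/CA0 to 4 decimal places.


X = (CA0 - CA) / CA0
X = (7.5 - 3.3) / 7.5
X = 4.2 / 7.5
X = 0.5600


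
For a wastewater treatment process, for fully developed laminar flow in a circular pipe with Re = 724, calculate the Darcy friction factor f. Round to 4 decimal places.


f = 64 / Re
f = 64 / 724
f = 0.0884


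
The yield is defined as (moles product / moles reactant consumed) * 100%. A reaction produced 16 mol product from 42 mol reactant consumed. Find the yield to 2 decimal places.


Yield = (moles product / moles consumed) * 100%
Yield = (16 / 42) * 100
Yield = 0.381 * 100
Yield = 38.10%


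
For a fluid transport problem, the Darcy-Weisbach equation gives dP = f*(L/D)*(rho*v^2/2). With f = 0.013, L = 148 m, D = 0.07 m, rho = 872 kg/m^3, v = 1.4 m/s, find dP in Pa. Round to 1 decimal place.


dP = f * (L/D) * (rho*v^2/2)
dP = 0.013 * (148/0.07) * (872*1.4^2/2)
L/D = 2114.28571429
rho*v^2/2 = 872*1.96/2 = 854.56
dP = 0.013 * 2114.28571429 * 854.56
dP = 23488.2 Pa


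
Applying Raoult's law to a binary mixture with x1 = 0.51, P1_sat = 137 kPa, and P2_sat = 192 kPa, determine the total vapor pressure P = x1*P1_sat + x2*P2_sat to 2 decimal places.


P = x1*P1_sat + x2*P2_sat
x2 = 1 - x1 = 1 - 0.51 = 0.49
P = 0.51*137 + 0.49*192
P = 69.87 + 94.08
P = 163.95 kPa


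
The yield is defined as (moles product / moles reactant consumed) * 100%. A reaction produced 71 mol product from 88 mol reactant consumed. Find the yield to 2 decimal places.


Yield = (moles product / moles consumed) * 100%
Yield = (71 / 88) * 100
Yield = 0.8068 * 100
Yield = 80.68%


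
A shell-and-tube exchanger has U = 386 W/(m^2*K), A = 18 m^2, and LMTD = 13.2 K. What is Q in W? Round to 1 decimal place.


Q = U * A * LMTD
Q = 386 * 18 * 13.2
Q = 91713.6 W


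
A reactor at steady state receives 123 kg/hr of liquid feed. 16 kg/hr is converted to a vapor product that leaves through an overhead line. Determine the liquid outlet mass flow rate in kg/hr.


Steady-state mass balance on the main outlet: F_out = F_in - F_removed
F_out = 123 - 16
F_out = 107 kg/hr
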